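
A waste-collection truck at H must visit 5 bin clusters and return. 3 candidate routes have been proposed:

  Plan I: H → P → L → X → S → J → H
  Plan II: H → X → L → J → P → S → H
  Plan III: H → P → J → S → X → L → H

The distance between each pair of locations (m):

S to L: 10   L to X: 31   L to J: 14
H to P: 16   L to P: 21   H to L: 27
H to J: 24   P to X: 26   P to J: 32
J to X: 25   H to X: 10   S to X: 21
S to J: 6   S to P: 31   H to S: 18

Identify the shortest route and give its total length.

Shortest is Plan I, total 119 m.

Plan I: 16 + 21 + 31 + 21 + 6 + 24 = 119
Plan II: 10 + 31 + 14 + 32 + 31 + 18 = 136
Plan III: 16 + 32 + 6 + 21 + 31 + 27 = 133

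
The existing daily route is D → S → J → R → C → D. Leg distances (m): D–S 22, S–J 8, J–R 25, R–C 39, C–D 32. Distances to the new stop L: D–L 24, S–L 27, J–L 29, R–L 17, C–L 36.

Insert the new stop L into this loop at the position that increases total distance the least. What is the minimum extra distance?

Minimum extra distance: 14 m, inserting L between R and C.

Insertion cost between consecutive stops i–j is d(i,L) + d(L,j) − d(i,j):
  between D and S: 24 + 27 − 22 = 29
  between S and J: 27 + 29 − 8 = 48
  between J and R: 29 + 17 − 25 = 21
  between R and C: 17 + 36 − 39 = 14
  between C and D: 36 + 24 − 32 = 28
Cheapest insertion is between R and C, adding 14.
New total = 126 + 14 = 140.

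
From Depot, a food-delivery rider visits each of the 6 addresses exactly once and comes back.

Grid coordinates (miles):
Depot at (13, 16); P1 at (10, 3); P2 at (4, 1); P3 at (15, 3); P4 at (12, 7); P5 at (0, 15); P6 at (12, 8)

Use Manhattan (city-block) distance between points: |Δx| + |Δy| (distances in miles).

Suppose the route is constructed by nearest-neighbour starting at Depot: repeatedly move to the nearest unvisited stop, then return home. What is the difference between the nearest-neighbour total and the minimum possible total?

From Depot: P6=9, P4=10, P5=14, P3=15, P1=16, P2=24 → choose P6 (9).
From P6: P4=1, P1=7, P3=8, P2=15, P5=19 → choose P4 (1).
From P4: P1=6, P3=7, P2=14, P5=20 → choose P1 (6).
From P1: P3=5, P2=8, P5=22 → choose P3 (5).
From P3: P2=13, P5=27 → choose P2 (13).
From P2: P5=18 → choose P5 (18).
NN route Depot → P6 → P4 → P1 → P3 → P2 → P5 → Depot costs 66.
Optimal: Depot → P5 → P2 → P1 → P3 → P4 → P6 → Depot costs 62 (by enumerating all 360 distinct tours).
Excess = 66 − 62 = 4.

Excess over optimum: 4 miles.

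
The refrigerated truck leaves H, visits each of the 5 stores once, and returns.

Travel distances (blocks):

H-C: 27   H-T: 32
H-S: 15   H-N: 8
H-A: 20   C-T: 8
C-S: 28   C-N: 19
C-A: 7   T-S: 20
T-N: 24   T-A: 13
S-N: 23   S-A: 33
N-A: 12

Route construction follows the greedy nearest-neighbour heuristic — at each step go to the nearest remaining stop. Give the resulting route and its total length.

H → [N:8 / S:15 / A:20 / C:27 / T:32] → N (8)
N → [A:12 / C:19 / S:23 / T:24] → A (12)
A → [C:7 / T:13 / S:33] → C (7)
C → [T:8 / S:28] → T (8)
T → [S:20] → S (20)
Return S→H: 15.
Total = 8 + 12 + 7 + 8 + 20 + 15 = 70.

Total distance 70 blocks via the nearest-neighbour route H → N → A → C → T → S → H.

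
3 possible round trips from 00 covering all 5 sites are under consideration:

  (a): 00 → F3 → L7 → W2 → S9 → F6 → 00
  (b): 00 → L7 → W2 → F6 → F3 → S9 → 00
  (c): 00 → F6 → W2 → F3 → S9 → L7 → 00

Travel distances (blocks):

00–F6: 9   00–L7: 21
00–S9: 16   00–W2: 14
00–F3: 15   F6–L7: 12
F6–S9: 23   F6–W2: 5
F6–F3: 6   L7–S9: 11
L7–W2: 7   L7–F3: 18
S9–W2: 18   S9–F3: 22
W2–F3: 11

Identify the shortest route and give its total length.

(a): 15 + 18 + 7 + 18 + 23 + 9 = 90
(b): 21 + 7 + 5 + 6 + 22 + 16 = 77
(c): 9 + 5 + 11 + 22 + 11 + 21 = 79

77 blocks — (b) is the shortest.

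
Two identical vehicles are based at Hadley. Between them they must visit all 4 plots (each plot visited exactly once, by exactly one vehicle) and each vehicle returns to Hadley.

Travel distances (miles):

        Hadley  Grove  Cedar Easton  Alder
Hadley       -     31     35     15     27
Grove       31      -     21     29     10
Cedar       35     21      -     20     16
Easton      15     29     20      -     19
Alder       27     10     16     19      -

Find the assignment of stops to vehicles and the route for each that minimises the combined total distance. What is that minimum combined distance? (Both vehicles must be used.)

122 miles — the smallest possible combined total.

Try each way of splitting the stops between the two vehicles (each non-empty) and, for each split, find the best tour for each vehicle:
  {Grove} + {Cedar, Easton, Alder}: 62 + 78 = 140
  {Cedar} + {Grove, Easton, Alder}: 70 + 75 = 145
  {Grove, Cedar} + {Easton, Alder}: 87 + 61 = 148
  {Easton} + {Grove, Cedar, Alder}: 30 + 92 = 122
  {Grove, Easton} + {Cedar, Alder}: 75 + 78 = 153
  {Cedar, Easton} + {Grove, Alder}: 70 + 68 = 138
  … (7 splits in total)
Best: vehicle 1 Hadley → Easton → Hadley = 30; vehicle 2 Hadley → Grove → Alder → Cedar → Hadley = 92; combined 122.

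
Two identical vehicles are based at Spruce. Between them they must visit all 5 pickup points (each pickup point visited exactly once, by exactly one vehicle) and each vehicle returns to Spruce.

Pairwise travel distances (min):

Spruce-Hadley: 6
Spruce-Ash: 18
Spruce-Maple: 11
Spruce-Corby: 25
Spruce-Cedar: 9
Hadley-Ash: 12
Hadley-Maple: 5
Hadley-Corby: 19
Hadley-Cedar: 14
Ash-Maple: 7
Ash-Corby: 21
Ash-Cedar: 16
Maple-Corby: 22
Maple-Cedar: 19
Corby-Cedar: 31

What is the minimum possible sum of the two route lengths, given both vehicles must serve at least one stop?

Check every non-empty split of the stops between the two vehicles; for each half take its own optimal tour:
  {Hadley} + {Ash, Maple, Corby, Cedar}: 12 + 79 = 91
  {Ash} + {Hadley, Maple, Corby, Cedar}: 36 + 73 = 109
  {Hadley, Ash} + {Maple, Corby, Cedar}: 36 + 73 = 109
  {Maple} + {Hadley, Ash, Corby, Cedar}: 22 + 71 = 93
  {Hadley, Maple} + {Ash, Corby, Cedar}: 22 + 71 = 93
  {Ash, Maple} + {Hadley, Corby, Cedar}: 36 + 65 = 101
  … (15 splits in total)
  {Hadley, Ash, Maple, Corby} + {Cedar}: 64 + 18 = 82  ← best
Best: vehicle 1 Spruce → Hadley → Maple → Ash → Corby → Spruce = 64; vehicle 2 Spruce → Cedar → Spruce = 18; combined 82.

82 min — the smallest possible combined total.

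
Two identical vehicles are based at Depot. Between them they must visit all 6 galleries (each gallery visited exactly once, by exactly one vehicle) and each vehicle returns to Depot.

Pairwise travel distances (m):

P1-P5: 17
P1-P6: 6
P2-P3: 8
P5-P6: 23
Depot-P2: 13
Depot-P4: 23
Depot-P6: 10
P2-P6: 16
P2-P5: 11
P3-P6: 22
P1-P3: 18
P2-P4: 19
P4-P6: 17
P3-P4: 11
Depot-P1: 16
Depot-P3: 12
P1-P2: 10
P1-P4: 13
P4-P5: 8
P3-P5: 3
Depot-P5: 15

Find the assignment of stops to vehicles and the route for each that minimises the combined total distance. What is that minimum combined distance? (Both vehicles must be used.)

Check every non-empty split of the stops between the two vehicles; for each half take its own optimal tour:
  {P1} + {P2, P3, P4, P5, P6}: 32 + 59 = 91
  {P2} + {P1, P3, P4, P5, P6}: 26 + 52 = 78
  {P1, P2} + {P3, P4, P5, P6}: 39 + 50 = 89
  {P3} + {P1, P2, P4, P5, P6}: 24 + 61 = 85
  {P1, P3} + {P2, P4, P5, P6}: 46 + 59 = 105
  {P2, P3} + {P1, P4, P5, P6}: 33 + 52 = 85
  … (31 splits in total)
Best: vehicle 1 Depot → P2 → Depot = 26; vehicle 2 Depot → P3 → P5 → P4 → P1 → P6 → Depot = 52; combined 78.

Minimum combined distance: 78 m.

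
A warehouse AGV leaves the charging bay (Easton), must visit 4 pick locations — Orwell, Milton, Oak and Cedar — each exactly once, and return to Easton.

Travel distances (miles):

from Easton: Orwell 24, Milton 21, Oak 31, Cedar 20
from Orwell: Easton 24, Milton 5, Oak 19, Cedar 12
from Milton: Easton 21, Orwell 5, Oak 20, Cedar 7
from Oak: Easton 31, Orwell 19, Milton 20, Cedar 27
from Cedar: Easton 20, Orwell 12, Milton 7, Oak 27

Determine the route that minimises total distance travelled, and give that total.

Shortest round trip = 82 miles.

Easton-Orwell-Milton-Oak-Cedar-Easton: 24+5+20+27+20 = 96
Easton-Orwell-Milton-Cedar-Oak-Easton: 24+5+7+27+31 = 94
Easton-Orwell-Oak-Milton-Cedar-Easton: 24+19+20+7+20 = 90
Easton-Orwell-Oak-Cedar-Milton-Easton: 24+19+27+7+21 = 98
Easton-Orwell-Cedar-Milton-Oak-Easton: 24+12+7+20+31 = 94
Easton-Orwell-Cedar-Oak-Milton-Easton: 24+12+27+20+21 = 104
Easton-Milton-Orwell-Oak-Cedar-Easton: 21+5+19+27+20 = 92
Easton-Milton-Orwell-Cedar-Oak-Easton: 21+5+12+27+31 = 96
Easton-Milton-Oak-Orwell-Cedar-Easton: 21+20+19+12+20 = 92
Easton-Milton-Cedar-Orwell-Oak-Easton: 21+7+12+19+31 = 90
Easton-Oak-Orwell-Milton-Cedar-Easton: 31+19+5+7+20 = 82
Easton-Oak-Milton-Orwell-Cedar-Easton: 31+20+5+12+20 = 88
The minimum is 82.
One optimal route: Easton → Oak → Orwell → Milton → Cedar → Easton (or its reverse).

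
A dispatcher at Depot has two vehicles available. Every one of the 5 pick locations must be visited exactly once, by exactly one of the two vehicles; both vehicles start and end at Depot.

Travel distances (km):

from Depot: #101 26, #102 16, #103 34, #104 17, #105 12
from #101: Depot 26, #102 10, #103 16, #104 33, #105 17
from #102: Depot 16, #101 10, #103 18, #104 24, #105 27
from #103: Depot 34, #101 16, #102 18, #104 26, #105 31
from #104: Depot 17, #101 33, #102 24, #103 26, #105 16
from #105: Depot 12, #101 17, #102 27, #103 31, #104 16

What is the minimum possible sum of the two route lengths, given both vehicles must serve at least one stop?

Minimum combined distance: 109 km.

There are 2^4 − 1 = 15 ways to divide the 5 stops into two non-empty groups. For each, the best each vehicle can do is its own shortest tour through its group:
  {#101} + {#102, #103, #104, #105}: 52 + 88 = 140
  {#102} + {#101, #103, #104, #105}: 32 + 88 = 120
  {#101, #102} + {#103, #104, #105}: 52 + 86 = 138
  {#103} + {#101, #102, #104, #105}: 68 + 76 = 144
  {#101, #103} + {#102, #104, #105}: 76 + 68 = 144
  {#102, #103} + {#101, #104, #105}: 68 + 76 = 144
  … (15 splits in total)
  {#101, #102, #103, #104} + {#105}: 85 + 24 = 109  ← best
Best: vehicle 1 Depot → #102 → #101 → #103 → #104 → Depot = 85; vehicle 2 Depot → #105 → Depot = 24; combined 109.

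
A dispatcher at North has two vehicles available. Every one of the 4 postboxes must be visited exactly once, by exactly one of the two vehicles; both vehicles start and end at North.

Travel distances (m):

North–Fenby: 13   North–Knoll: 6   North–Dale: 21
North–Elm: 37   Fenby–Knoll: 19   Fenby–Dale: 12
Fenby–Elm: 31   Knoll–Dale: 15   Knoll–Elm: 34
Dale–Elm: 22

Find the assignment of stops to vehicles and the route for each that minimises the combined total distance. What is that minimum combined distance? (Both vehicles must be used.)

96 m — the smallest possible combined total.

There are 2^3 − 1 = 7 ways to divide the 4 stops into two non-empty groups. For each, the best each vehicle can do is its own shortest tour through its group:
  {Fenby} + {Knoll, Dale, Elm}: 26 + 80 = 106
  {Knoll} + {Fenby, Dale, Elm}: 12 + 84 = 96
  {Fenby, Knoll} + {Dale, Elm}: 38 + 80 = 118
  {Dale} + {Fenby, Knoll, Elm}: 42 + 84 = 126
  {Fenby, Dale} + {Knoll, Elm}: 46 + 77 = 123
  {Knoll, Dale} + {Fenby, Elm}: 42 + 81 = 123
  … (7 splits in total)
Best: vehicle 1 North → Knoll → North = 12; vehicle 2 North → Fenby → Dale → Elm → North = 84; combined 96.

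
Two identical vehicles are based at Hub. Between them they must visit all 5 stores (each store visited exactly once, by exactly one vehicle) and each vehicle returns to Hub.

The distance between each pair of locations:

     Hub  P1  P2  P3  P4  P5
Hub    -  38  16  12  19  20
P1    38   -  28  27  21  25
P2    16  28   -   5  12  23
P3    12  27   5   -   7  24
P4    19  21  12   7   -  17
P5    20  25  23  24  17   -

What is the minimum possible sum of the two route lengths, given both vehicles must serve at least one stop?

117 — the smallest possible combined total.

Try each way of splitting the stops between the two vehicles (each non-empty) and, for each split, find the best tour for each vehicle:
  {P1} + {P2, P3, P4, P5}: 76 + 65 = 141
  {P2} + {P1, P3, P4, P5}: 32 + 85 = 117
  {P1, P2} + {P3, P4, P5}: 82 + 56 = 138
  {P3} + {P1, P2, P4, P5}: 24 + 94 = 118
  {P1, P3} + {P2, P4, P5}: 77 + 65 = 142
  {P2, P3} + {P1, P4, P5}: 33 + 85 = 118
  … (15 splits in total)
Best: vehicle 1 Hub → P2 → Hub = 32; vehicle 2 Hub → P3 → P4 → P1 → P5 → Hub = 85; combined 117.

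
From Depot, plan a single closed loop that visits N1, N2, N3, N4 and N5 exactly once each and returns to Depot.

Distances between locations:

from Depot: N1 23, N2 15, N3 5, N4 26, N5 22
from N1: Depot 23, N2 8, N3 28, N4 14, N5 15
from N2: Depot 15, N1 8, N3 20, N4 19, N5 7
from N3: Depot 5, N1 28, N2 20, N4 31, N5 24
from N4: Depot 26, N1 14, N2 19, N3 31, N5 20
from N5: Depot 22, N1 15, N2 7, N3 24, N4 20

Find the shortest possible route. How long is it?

Minimum total distance: 84.

Depot→N1→N2→N3→N4→N5→Depot: 23+8+20+31+20+22 = 124
Depot→N1→N2→N3→N5→N4→Depot: 23+8+20+24+20+26 = 121
Depot→N1→N2→N4→N3→N5→Depot: 23+8+19+31+24+22 = 127
Depot→N1→N2→N4→N5→N3→Depot: 23+8+19+20+24+5 = 99
Depot→N1→N2→N5→N3→N4→Depot: 23+8+7+24+31+26 = 119
Depot→N1→N2→N5→N4→N3→Depot: 23+8+7+20+31+5 = 94
Depot→N1→N3→N2→N4→N5→Depot: 23+28+20+19+20+22 = 132
Depot→N1→N3→N2→N5→N4→Depot: 23+28+20+7+20+26 = 124
Depot→N1→N3→N4→N2→N5→Depot: 23+28+31+19+7+22 = 130
Depot→N1→N3→N4→N5→N2→Depot: 23+28+31+20+7+15 = 124
Depot→N1→N3→N5→N2→N4→Depot: 23+28+24+7+19+26 = 127
Depot→N1→N3→N5→N4→N2→Depot: 23+28+24+20+19+15 = 129
Depot→N1→N4→N2→N3→N5→Depot: 23+14+19+20+24+22 = 122
Depot→N1→N4→N2→N5→N3→Depot: 23+14+19+7+24+5 = 92
… (46 more)
Depot→N3→N5→N2→N1→N4→Depot: 5+24+7+8+14+26 = 84  ← best
The minimum is 84.
One optimal route: Depot → N3 → N5 → N2 → N1 → N4 → Depot (or its reverse).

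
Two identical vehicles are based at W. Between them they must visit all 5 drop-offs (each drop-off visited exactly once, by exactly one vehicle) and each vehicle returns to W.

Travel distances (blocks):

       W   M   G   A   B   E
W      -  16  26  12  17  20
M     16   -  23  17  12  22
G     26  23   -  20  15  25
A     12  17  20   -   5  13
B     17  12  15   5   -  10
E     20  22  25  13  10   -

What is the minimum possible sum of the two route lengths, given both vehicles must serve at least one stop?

Minimum combined distance: 108 blocks.

There are 2^4 − 1 = 15 ways to divide the 5 stops into two non-empty groups. For each, the best each vehicle can do is its own shortest tour through its group:
  {M} + {G, A, B, E}: 32 + 76 = 108
  {G} + {M, A, B, E}: 52 + 63 = 115
  {M, G} + {A, B, E}: 65 + 47 = 112
  {A} + {M, G, B, E}: 24 + 84 = 108
  {M, A} + {G, B, E}: 45 + 71 = 116
  {G, A} + {M, B, E}: 58 + 58 = 116
  … (15 splits in total)
Best: vehicle 1 W → M → W = 32; vehicle 2 W → G → B → E → A → W = 76; combined 108.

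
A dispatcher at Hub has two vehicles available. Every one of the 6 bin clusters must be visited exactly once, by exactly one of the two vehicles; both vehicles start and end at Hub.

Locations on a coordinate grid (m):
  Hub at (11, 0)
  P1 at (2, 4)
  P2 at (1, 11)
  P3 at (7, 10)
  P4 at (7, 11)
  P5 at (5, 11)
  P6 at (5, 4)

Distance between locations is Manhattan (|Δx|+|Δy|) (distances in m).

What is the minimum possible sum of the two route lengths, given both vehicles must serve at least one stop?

Check every non-empty split of the stops between the two vehicles; for each half take its own optimal tour:
  {P1} + {P2, P3, P4, P5, P6}: 26 + 42 = 68
  {P2} + {P1, P3, P4, P5, P6}: 42 + 40 = 82
  {P1, P2} + {P3, P4, P5, P6}: 42 + 34 = 76
  {P3} + {P1, P2, P4, P5, P6}: 28 + 42 = 70
  {P1, P3} + {P2, P4, P5, P6}: 38 + 42 = 80
  {P2, P3} + {P1, P4, P5, P6}: 42 + 40 = 82
  … (31 splits in total)
  {P1, P2, P3, P4, P5} + {P6}: 42 + 20 = 62  ← best
Best: vehicle 1 Hub → P1 → P2 → P5 → P4 → P3 → Hub = 42; vehicle 2 Hub → P6 → Hub = 20; combined 62.

62 m — the smallest possible combined total.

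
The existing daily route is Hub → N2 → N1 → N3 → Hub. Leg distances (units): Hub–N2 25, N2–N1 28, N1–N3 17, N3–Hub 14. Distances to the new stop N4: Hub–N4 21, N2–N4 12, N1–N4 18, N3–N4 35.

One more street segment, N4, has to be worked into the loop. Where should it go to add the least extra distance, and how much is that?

Insertion cost between consecutive stops i–j is d(i,N4) + d(N4,j) − d(i,j):
  between Hub and N2: 21 + 12 − 25 = 8
  between N2 and N1: 12 + 18 − 28 = 2
  between N1 and N3: 18 + 35 − 17 = 36
  between N3 and Hub: 35 + 21 − 14 = 42
Cheapest insertion is between N2 and N1, adding 2.
New total = 84 + 2 = 86.

Minimum extra distance: 2, inserting N4 between N2 and N1.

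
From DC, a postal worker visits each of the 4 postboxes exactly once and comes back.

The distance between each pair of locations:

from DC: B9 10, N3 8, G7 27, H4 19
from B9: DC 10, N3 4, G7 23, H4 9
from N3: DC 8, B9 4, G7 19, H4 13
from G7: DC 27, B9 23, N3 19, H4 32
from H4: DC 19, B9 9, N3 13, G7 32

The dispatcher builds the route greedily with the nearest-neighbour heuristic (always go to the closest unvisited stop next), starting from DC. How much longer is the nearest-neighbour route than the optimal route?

The nearest-neighbour route is 2 longer than optimal.

From DC: N3=8, B9=10, H4=19, G7=27 → choose N3 (8).
From N3: B9=4, H4=13, G7=19 → choose B9 (4).
From B9: H4=9, G7=23 → choose H4 (9).
From H4: G7=32 → choose G7 (32).
NN route DC → N3 → B9 → H4 → G7 → DC costs 80.
Optimal: DC → B9 → H4 → N3 → G7 → DC costs 78 (by enumerating all 12 distinct tours).
Excess = 80 − 78 = 2.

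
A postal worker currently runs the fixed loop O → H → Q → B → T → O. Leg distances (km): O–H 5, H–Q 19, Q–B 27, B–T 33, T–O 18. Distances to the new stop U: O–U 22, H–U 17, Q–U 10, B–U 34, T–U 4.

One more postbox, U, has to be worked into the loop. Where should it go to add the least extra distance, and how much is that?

Minimum extra distance: 5 km, inserting U between B and T.

Insertion cost between consecutive stops i–j is d(i,U) + d(U,j) − d(i,j):
  between O and H: 22 + 17 − 5 = 34
  between H and Q: 17 + 10 − 19 = 8
  between Q and B: 10 + 34 − 27 = 17
  between B and T: 34 + 4 − 33 = 5
  between T and O: 4 + 22 − 18 = 8
Cheapest insertion is between B and T, adding 5.
New total = 102 + 5 = 107.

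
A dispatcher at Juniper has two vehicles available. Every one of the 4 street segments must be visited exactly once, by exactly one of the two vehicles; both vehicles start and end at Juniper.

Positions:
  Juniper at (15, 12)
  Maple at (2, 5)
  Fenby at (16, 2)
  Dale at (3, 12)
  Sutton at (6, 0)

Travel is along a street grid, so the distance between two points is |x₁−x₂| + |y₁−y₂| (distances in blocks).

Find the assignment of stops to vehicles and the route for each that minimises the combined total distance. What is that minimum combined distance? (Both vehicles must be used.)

Check every non-empty split of the stops between the two vehicles; for each half take its own optimal tour:
  {Maple} + {Fenby, Dale, Sutton}: 40 + 50 = 90
  {Fenby} + {Maple, Dale, Sutton}: 22 + 50 = 72
  {Maple, Fenby} + {Dale, Sutton}: 48 + 48 = 96
  {Dale} + {Maple, Fenby, Sutton}: 24 + 52 = 76
  {Maple, Dale} + {Fenby, Sutton}: 40 + 44 = 84
  {Fenby, Dale} + {Maple, Sutton}: 46 + 50 = 96
  … (7 splits in total)
Best: vehicle 1 Juniper → Fenby → Juniper = 22; vehicle 2 Juniper → Dale → Maple → Sutton → Juniper = 50; combined 72.

Minimum combined distance: 72 blocks.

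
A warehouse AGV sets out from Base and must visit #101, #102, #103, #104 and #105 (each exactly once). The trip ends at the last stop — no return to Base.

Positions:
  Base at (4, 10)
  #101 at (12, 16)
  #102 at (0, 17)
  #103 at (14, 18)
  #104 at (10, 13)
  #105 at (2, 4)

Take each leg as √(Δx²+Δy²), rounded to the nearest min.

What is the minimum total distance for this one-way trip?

There are 5! = 120 possible orderings.
Base→#101→#102→#103→#104→#105: 10+12+14+6+12 = 54
Base→#101→#102→#103→#105→#104: 10+12+14+18+12 = 66
Base→#101→#102→#104→#103→#105: 10+12+11+6+18 = 57
Base→#101→#102→#104→#105→#103: 10+12+11+12+18 = 63
Base→#101→#102→#105→#103→#104: 10+12+13+18+6 = 59
Base→#101→#102→#105→#104→#103: 10+12+13+12+6 = 53
Base→#101→#103→#102→#104→#105: 10+3+14+11+12 = 50
Base→#101→#103→#102→#105→#104: 10+3+14+13+12 = 52
Base→#101→#103→#104→#102→#105: 10+3+6+11+13 = 43
Base→#101→#103→#104→#105→#102: 10+3+6+12+13 = 44
Base→#101→#103→#105→#102→#104: 10+3+18+13+11 = 55
Base→#101→#103→#105→#104→#102: 10+3+18+12+11 = 54
Base→#101→#104→#102→#103→#105: 10+4+11+14+18 = 57
Base→#101→#104→#102→#105→#103: 10+4+11+13+18 = 56
… (106 more)
Base→#105→#102→#104→#101→#103: 6+13+11+4+3 = 37  ← best
The minimum is 37.
One shortest path: Base → #105 → #102 → #104 → #101 → #103.

Minimum one-way distance = 37 min.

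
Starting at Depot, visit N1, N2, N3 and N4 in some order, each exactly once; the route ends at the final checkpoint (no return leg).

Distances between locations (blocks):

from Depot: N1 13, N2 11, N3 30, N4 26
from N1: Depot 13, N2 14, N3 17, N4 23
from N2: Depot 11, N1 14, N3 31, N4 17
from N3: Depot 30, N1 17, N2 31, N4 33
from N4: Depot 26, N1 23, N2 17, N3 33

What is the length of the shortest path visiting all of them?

Minimum one-way distance = 68 blocks.

There are 4! = 24 possible orderings.
Depot - N1 - N2 - N3 - N4: 13+14+31+33 = 91
Depot - N1 - N2 - N4 - N3: 13+14+17+33 = 77
Depot - N1 - N3 - N2 - N4: 13+17+31+17 = 78
Depot - N1 - N3 - N4 - N2: 13+17+33+17 = 80
Depot - N1 - N4 - N2 - N3: 13+23+17+31 = 84
Depot - N1 - N4 - N3 - N2: 13+23+33+31 = 100
Depot - N2 - N1 - N3 - N4: 11+14+17+33 = 75
Depot - N2 - N1 - N4 - N3: 11+14+23+33 = 81
Depot - N2 - N3 - N1 - N4: 11+31+17+23 = 82
Depot - N2 - N3 - N4 - N1: 11+31+33+23 = 98
Depot - N2 - N4 - N1 - N3: 11+17+23+17 = 68
Depot - N2 - N4 - N3 - N1: 11+17+33+17 = 78
Depot - N3 - N1 - N2 - N4: 30+17+14+17 = 78
Depot - N3 - N1 - N4 - N2: 30+17+23+17 = 87
… (10 more)
The minimum is 68.
One shortest path: Depot → N2 → N4 → N1 → N3.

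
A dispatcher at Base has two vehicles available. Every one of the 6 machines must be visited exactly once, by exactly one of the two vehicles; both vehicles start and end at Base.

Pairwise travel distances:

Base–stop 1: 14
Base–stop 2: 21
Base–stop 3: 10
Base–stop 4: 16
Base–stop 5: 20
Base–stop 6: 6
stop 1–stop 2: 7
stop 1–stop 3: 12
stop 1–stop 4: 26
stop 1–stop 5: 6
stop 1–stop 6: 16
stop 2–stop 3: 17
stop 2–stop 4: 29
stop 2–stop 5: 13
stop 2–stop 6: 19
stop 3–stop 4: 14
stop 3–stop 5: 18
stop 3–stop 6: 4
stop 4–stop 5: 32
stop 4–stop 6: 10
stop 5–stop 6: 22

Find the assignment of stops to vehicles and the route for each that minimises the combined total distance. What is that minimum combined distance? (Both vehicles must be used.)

There are 2^5 − 1 = 31 ways to divide the 6 stops into two non-empty groups. For each, the best each vehicle can do is its own shortest tour through its group:
  {stop 1} + {stop 2, stop 3, stop 4, stop 5, stop 6}: 28 + 80 = 108
  {stop 2} + {stop 1, stop 3, stop 4, stop 5, stop 6}: 42 + 68 = 110
  {stop 1, stop 2} + {stop 3, stop 4, stop 5, stop 6}: 42 + 68 = 110
  {stop 3} + {stop 1, stop 2, stop 4, stop 5, stop 6}: 20 + 78 = 98
  {stop 1, stop 3} + {stop 2, stop 4, stop 5, stop 6}: 36 + 78 = 114
  {stop 2, stop 3} + {stop 1, stop 4, stop 5, stop 6}: 48 + 68 = 116
  … (31 splits in total)
  {stop 4} + {stop 1, stop 2, stop 3, stop 5, stop 6}: 32 + 60 = 92  ← best
Best: vehicle 1 Base → stop 4 → Base = 32; vehicle 2 Base → stop 1 → stop 5 → stop 2 → stop 3 → stop 6 → Base = 60; combined 92.

92 — the smallest possible combined total.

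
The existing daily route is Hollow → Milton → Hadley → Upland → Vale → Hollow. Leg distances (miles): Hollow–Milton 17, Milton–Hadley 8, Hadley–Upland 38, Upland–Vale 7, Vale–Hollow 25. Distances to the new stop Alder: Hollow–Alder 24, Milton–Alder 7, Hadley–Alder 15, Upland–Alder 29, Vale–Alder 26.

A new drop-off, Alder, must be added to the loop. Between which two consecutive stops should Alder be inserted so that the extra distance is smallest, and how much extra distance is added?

Minimum extra distance: 6 miles, inserting Alder between Hadley and Upland.

Insertion cost between consecutive stops i–j is d(i,Alder) + d(Alder,j) − d(i,j):
  between Hollow and Milton: 24 + 7 − 17 = 14
  between Milton and Hadley: 7 + 15 − 8 = 14
  between Hadley and Upland: 15 + 29 − 38 = 6
  between Upland and Vale: 29 + 26 − 7 = 48
  between Vale and Hollow: 26 + 24 − 25 = 25
Cheapest insertion is between Hadley and Upland, adding 6.
New total = 95 + 6 = 101.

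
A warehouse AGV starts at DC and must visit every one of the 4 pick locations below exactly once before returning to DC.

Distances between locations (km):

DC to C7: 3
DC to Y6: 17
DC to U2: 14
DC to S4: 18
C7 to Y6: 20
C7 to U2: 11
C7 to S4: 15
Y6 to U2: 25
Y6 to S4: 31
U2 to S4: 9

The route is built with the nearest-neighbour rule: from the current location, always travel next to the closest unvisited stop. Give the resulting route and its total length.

DC → [C7:3 / U2:14 / Y6:17 / S4:18] → C7 (3)
C7 → [U2:11 / S4:15 / Y6:20] → U2 (11)
U2 → [S4:9 / Y6:25] → S4 (9)
S4 → [Y6:31] → Y6 (31)
Return Y6→DC: 17.
Total = 3 + 11 + 9 + 31 + 17 = 71.

Nearest-neighbour total = 71 km; route DC → C7 → U2 → S4 → Y6 → DC.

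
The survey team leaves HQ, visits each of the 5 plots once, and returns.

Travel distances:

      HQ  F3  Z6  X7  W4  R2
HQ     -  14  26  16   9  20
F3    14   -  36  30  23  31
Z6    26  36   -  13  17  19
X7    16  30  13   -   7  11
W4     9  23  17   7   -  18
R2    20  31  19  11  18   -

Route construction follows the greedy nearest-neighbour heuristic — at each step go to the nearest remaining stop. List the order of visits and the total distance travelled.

96 along HQ → W4 → X7 → R2 → Z6 → F3 → HQ.

HQ → [W4:9 / F3:14 / X7:16 / R2:20 / Z6:26] → W4 (9)
W4 → [X7:7 / Z6:17 / R2:18 / F3:23] → X7 (7)
X7 → [R2:11 / Z6:13 / F3:30] → R2 (11)
R2 → [Z6:19 / F3:31] → Z6 (19)
Z6 → [F3:36] → F3 (36)
Return F3→HQ: 14.
Total = 9 + 7 + 11 + 19 + 36 + 14 = 96.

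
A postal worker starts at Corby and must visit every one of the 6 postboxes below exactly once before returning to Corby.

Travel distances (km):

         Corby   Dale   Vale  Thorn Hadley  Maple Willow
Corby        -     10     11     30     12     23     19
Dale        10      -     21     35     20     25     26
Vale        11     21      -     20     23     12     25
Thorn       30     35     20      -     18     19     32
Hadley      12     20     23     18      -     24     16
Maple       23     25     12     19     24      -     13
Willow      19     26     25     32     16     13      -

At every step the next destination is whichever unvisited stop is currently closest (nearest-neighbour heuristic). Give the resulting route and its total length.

Nearest-neighbour total = 121 km; route Corby → Dale → Hadley → Willow → Maple → Vale → Thorn → Corby.

At Corby the remaining stops are Dale 10, Vale 11, Hadley 12, Willow 19, Maple 23, Thorn 30; go to Dale.
At Dale the remaining stops are Hadley 20, Vale 21, Maple 25, Willow 26, Thorn 35; go to Hadley.
At Hadley the remaining stops are Willow 16, Thorn 18, Vale 23, Maple 24; go to Willow.
At Willow the remaining stops are Maple 13, Vale 25, Thorn 32; go to Maple.
At Maple the remaining stops are Vale 12, Thorn 19; go to Vale.
At Vale the remaining stops are Thorn 20; go to Thorn.
Return Thorn→Corby: 30.
Total = 10 + 20 + 16 + 13 + 12 + 20 + 30 = 121.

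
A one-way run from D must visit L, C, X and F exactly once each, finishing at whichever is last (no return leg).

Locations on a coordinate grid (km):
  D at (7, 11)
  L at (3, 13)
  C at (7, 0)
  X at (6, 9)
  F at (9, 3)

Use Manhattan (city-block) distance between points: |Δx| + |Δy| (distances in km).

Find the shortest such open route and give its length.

Minimum one-way distance = 27 km.

There are 4! = 24 possible orderings.
D→L→C→X→F: 6+17+10+9 = 42
D→L→C→F→X: 6+17+5+9 = 37
D→L→X→C→F: 6+7+10+5 = 28
D→L→X→F→C: 6+7+9+5 = 27
D→L→F→C→X: 6+16+5+10 = 37
D→L→F→X→C: 6+16+9+10 = 41
D→C→L→X→F: 11+17+7+9 = 44
D→C→L→F→X: 11+17+16+9 = 53
D→C→X→L→F: 11+10+7+16 = 44
D→C→X→F→L: 11+10+9+16 = 46
D→C→F→L→X: 11+5+16+7 = 39
D→C→F→X→L: 11+5+9+7 = 32
D→X→L→C→F: 3+7+17+5 = 32
D→X→L→F→C: 3+7+16+5 = 31
… (10 more)
The minimum is 27.
One shortest path: D → L → X → F → C.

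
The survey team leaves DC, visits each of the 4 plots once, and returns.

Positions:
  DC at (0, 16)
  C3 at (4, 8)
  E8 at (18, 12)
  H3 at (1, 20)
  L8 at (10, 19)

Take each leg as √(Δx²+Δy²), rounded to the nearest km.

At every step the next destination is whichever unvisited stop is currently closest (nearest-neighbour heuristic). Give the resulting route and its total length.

Total distance 48 km via the nearest-neighbour route DC → H3 → L8 → E8 → C3 → DC.

From DC: distances to unvisited — H3=4, C3=9, L8=10, E8=18. Nearest is H3 (4).
From H3: distances to unvisited — L8=9, C3=12, E8=19. Nearest is L8 (9).
From L8: distances to unvisited — E8=11, C3=13. Nearest is E8 (11).
From E8: distances to unvisited — C3=15. Nearest is C3 (15).
Return C3→DC: 9.
Total = 4 + 9 + 11 + 15 + 9 = 48.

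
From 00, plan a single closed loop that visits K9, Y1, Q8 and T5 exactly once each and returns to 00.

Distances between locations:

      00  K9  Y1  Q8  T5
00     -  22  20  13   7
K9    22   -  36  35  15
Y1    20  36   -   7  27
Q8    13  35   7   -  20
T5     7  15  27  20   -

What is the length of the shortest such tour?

Shortest round trip = 78.

00-K9-Y1-Q8-T5-00: 22+36+7+20+7 = 92
00-K9-Y1-T5-Q8-00: 22+36+27+20+13 = 118
00-K9-Q8-Y1-T5-00: 22+35+7+27+7 = 98
00-K9-Q8-T5-Y1-00: 22+35+20+27+20 = 124
00-K9-T5-Y1-Q8-00: 22+15+27+7+13 = 84
00-K9-T5-Q8-Y1-00: 22+15+20+7+20 = 84
00-Y1-K9-Q8-T5-00: 20+36+35+20+7 = 118
00-Y1-K9-T5-Q8-00: 20+36+15+20+13 = 104
00-Y1-Q8-K9-T5-00: 20+7+35+15+7 = 84
00-Y1-T5-K9-Q8-00: 20+27+15+35+13 = 110
00-Q8-K9-Y1-T5-00: 13+35+36+27+7 = 118
00-Q8-Y1-K9-T5-00: 13+7+36+15+7 = 78
The minimum is 78.
One optimal route: 00 → Q8 → Y1 → K9 → T5 → 00 (or its reverse).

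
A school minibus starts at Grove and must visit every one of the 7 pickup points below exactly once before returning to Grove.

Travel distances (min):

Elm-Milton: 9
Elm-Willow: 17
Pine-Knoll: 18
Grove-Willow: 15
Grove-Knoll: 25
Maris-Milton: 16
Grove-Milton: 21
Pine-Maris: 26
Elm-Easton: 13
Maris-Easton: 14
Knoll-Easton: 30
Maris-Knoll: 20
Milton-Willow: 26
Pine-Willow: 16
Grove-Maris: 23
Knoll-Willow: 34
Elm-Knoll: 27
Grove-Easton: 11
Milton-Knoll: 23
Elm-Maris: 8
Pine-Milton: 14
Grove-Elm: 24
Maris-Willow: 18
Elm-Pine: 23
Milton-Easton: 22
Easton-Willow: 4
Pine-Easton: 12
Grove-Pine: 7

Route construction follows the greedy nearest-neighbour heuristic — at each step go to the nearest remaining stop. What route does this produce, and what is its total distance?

Nearest-neighbour total = 112 min; route Grove → Pine → Easton → Willow → Elm → Maris → Milton → Knoll → Grove.

At Grove the remaining stops are Pine 7, Easton 11, Willow 15, Milton 21, Maris 23, Elm 24, Knoll 25; go to Pine.
At Pine the remaining stops are Easton 12, Milton 14, Willow 16, Knoll 18, Elm 23, Maris 26; go to Easton.
At Easton the remaining stops are Willow 4, Elm 13, Maris 14, Milton 22, Knoll 30; go to Willow.
At Willow the remaining stops are Elm 17, Maris 18, Milton 26, Knoll 34; go to Elm.
At Elm the remaining stops are Maris 8, Milton 9, Knoll 27; go to Maris.
At Maris the remaining stops are Milton 16, Knoll 20; go to Milton.
At Milton the remaining stops are Knoll 23; go to Knoll.
Return Knoll→Grove: 25.
Total = 7 + 12 + 4 + 17 + 8 + 16 + 23 + 25 = 112.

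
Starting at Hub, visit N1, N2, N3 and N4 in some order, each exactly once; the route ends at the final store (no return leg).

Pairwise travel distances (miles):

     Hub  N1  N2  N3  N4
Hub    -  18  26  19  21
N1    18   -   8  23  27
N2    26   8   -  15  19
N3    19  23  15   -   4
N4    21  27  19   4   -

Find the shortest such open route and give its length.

Shortest open route: 45 miles.

There are 4! = 24 possible orderings.
Hub→N1→N2→N3→N4: 18+8+15+4 = 45
Hub→N1→N2→N4→N3: 18+8+19+4 = 49
Hub→N1→N3→N2→N4: 18+23+15+19 = 75
Hub→N1→N3→N4→N2: 18+23+4+19 = 64
Hub→N1→N4→N2→N3: 18+27+19+15 = 79
Hub→N1→N4→N3→N2: 18+27+4+15 = 64
Hub→N2→N1→N3→N4: 26+8+23+4 = 61
Hub→N2→N1→N4→N3: 26+8+27+4 = 65
Hub→N2→N3→N1→N4: 26+15+23+27 = 91
Hub→N2→N3→N4→N1: 26+15+4+27 = 72
Hub→N2→N4→N1→N3: 26+19+27+23 = 95
Hub→N2→N4→N3→N1: 26+19+4+23 = 72
Hub→N3→N1→N2→N4: 19+23+8+19 = 69
Hub→N3→N1→N4→N2: 19+23+27+19 = 88
… (10 more)
The minimum is 45.
One shortest path: Hub → N1 → N2 → N3 → N4.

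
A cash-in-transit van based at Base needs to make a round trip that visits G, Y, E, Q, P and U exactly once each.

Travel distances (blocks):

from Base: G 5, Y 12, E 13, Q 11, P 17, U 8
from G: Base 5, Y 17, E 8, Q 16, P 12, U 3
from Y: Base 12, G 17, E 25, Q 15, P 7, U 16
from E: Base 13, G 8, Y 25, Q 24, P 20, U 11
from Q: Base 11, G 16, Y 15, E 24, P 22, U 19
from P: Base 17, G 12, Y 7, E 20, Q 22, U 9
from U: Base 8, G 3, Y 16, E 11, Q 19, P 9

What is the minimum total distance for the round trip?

66 blocks — the shortest possible round trip.

Base - G - Y - E - Q - P - U - Base: 5+17+25+24+22+9+8 = 110
Base - G - Y - E - Q - U - P - Base: 5+17+25+24+19+9+17 = 116
Base - G - Y - E - P - Q - U - Base: 5+17+25+20+22+19+8 = 116
Base - G - Y - E - P - U - Q - Base: 5+17+25+20+9+19+11 = 106
Base - G - Y - E - U - Q - P - Base: 5+17+25+11+19+22+17 = 116
Base - G - Y - E - U - P - Q - Base: 5+17+25+11+9+22+11 = 100
Base - G - Y - Q - E - P - U - Base: 5+17+15+24+20+9+8 = 98
Base - G - Y - Q - E - U - P - Base: 5+17+15+24+11+9+17 = 98
… (352 more)
Base - G - E - U - P - Y - Q - Base: 5+8+11+9+7+15+11 = 66  ← best
The minimum is 66.
One optimal route: Base → G → E → U → P → Y → Q → Base (or its reverse).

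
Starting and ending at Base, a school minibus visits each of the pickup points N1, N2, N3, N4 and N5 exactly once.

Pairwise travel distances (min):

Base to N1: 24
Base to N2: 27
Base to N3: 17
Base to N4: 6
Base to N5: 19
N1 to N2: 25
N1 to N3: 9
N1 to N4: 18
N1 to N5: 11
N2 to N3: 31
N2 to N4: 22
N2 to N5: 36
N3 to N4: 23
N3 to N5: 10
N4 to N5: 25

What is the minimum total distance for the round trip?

Shortest round trip = 91 min.

There are 60 distinct closed tours to check (reversals are equivalent).
Base → N1 → N2 → N3 → N4 → N5 → Base: 24+25+31+23+25+19 = 147
Base → N1 → N2 → N3 → N5 → N4 → Base: 24+25+31+10+25+6 = 121
Base → N1 → N2 → N4 → N3 → N5 → Base: 24+25+22+23+10+19 = 123
Base → N1 → N2 → N4 → N5 → N3 → Base: 24+25+22+25+10+17 = 123
Base → N1 → N2 → N5 → N3 → N4 → Base: 24+25+36+10+23+6 = 124
Base → N1 → N2 → N5 → N4 → N3 → Base: 24+25+36+25+23+17 = 150
Base → N1 → N3 → N2 → N4 → N5 → Base: 24+9+31+22+25+19 = 130
Base → N1 → N3 → N2 → N5 → N4 → Base: 24+9+31+36+25+6 = 131
Base → N1 → N3 → N4 → N2 → N5 → Base: 24+9+23+22+36+19 = 133
Base → N1 → N3 → N4 → N5 → N2 → Base: 24+9+23+25+36+27 = 144
Base → N1 → N3 → N5 → N2 → N4 → Base: 24+9+10+36+22+6 = 107
Base → N1 → N3 → N5 → N4 → N2 → Base: 24+9+10+25+22+27 = 117
Base → N1 → N4 → N2 → N3 → N5 → Base: 24+18+22+31+10+19 = 124
Base → N1 → N4 → N2 → N5 → N3 → Base: 24+18+22+36+10+17 = 127
… (46 more)
Base → N3 → N5 → N1 → N2 → N4 → Base: 17+10+11+25+22+6 = 91  ← best
The minimum is 91.
One optimal route: Base → N3 → N5 → N1 → N2 → N4 → Base (or its reverse).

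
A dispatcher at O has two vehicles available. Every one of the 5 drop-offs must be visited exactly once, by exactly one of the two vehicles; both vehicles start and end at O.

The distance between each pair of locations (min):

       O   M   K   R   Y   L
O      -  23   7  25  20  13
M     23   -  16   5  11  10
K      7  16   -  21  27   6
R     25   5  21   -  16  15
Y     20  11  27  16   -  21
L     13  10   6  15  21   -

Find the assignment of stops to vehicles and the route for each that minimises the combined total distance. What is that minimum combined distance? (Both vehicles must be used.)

There are 2^4 − 1 = 15 ways to divide the 5 stops into two non-empty groups. For each, the best each vehicle can do is its own shortest tour through its group:
  {M} + {K, R, Y, L}: 46 + 64 = 110
  {K} + {M, R, Y, L}: 14 + 64 = 78
  {M, K} + {R, Y, L}: 46 + 64 = 110
  {R} + {M, K, Y, L}: 50 + 54 = 104
  {M, R} + {K, Y, L}: 53 + 54 = 107
  {K, R} + {M, Y, L}: 53 + 54 = 107
  … (15 splits in total)
Best: vehicle 1 O → K → O = 14; vehicle 2 O → Y → M → R → L → O = 64; combined 78.

78 min — the smallest possible combined total.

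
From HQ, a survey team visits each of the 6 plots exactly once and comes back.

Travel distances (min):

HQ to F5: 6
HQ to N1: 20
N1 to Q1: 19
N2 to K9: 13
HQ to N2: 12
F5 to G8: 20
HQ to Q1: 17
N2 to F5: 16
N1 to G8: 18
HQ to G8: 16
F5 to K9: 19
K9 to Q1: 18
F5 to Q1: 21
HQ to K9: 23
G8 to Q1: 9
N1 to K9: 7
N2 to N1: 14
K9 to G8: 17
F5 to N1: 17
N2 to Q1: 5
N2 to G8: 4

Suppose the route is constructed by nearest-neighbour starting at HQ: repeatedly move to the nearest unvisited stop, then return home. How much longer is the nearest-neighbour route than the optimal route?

Excess over optimum: 7 min.

From HQ: F5=6, N2=12, G8=16, Q1=17, N1=20, K9=23 → choose F5 (6).
From F5: N2=16, N1=17, K9=19, G8=20, Q1=21 → choose N2 (16).
From N2: G8=4, Q1=5, K9=13, N1=14 → choose G8 (4).
From G8: Q1=9, K9=17, N1=18 → choose Q1 (9).
From Q1: K9=18, N1=19 → choose K9 (18).
From K9: N1=7 → choose N1 (7).
NN route HQ → F5 → N2 → G8 → Q1 → K9 → N1 → HQ costs 80.
Optimal: HQ → N2 → G8 → Q1 → K9 → N1 → F5 → HQ costs 73 (by enumerating all 360 distinct tours).
Excess = 80 − 73 = 7.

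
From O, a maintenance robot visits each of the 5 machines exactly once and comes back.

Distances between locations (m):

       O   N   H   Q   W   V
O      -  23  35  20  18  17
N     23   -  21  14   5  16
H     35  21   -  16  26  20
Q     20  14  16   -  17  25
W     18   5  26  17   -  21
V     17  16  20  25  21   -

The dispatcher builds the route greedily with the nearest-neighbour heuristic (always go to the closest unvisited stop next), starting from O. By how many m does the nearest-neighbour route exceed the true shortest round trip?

Excess over optimum: 16 m.

From O: V=17, W=18, Q=20, N=23, H=35 → choose V (17).
From V: N=16, H=20, W=21, Q=25 → choose N (16).
From N: W=5, Q=14, H=21 → choose W (5).
From W: Q=17, H=26 → choose Q (17).
From Q: H=16 → choose H (16).
NN route O → V → N → W → Q → H → O costs 106.
Optimal: O → W → N → Q → H → V → O costs 90 (by enumerating all 60 distinct tours).
Excess = 106 − 90 = 16.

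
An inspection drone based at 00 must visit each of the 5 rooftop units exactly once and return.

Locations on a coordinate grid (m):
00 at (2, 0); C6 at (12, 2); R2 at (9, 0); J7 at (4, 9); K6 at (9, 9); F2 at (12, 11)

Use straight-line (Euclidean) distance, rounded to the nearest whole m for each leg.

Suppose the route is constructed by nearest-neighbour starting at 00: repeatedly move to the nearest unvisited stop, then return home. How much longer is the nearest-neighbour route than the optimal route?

From 00: R2=7, J7=9, C6=10, K6=11, F2=15 → choose R2 (7).
From R2: C6=4, K6=9, J7=10, F2=11 → choose C6 (4).
From C6: K6=8, F2=9, J7=11 → choose K6 (8).
From K6: F2=4, J7=5 → choose F2 (4).
From F2: J7=8 → choose J7 (8).
NN route 00 → R2 → C6 → K6 → F2 → J7 → 00 costs 40.
Optimal: 00 → R2 → C6 → F2 → K6 → J7 → 00 costs 38 (by enumerating all 60 distinct tours).
Excess = 40 − 38 = 2.

2 m longer than the optimal tour.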